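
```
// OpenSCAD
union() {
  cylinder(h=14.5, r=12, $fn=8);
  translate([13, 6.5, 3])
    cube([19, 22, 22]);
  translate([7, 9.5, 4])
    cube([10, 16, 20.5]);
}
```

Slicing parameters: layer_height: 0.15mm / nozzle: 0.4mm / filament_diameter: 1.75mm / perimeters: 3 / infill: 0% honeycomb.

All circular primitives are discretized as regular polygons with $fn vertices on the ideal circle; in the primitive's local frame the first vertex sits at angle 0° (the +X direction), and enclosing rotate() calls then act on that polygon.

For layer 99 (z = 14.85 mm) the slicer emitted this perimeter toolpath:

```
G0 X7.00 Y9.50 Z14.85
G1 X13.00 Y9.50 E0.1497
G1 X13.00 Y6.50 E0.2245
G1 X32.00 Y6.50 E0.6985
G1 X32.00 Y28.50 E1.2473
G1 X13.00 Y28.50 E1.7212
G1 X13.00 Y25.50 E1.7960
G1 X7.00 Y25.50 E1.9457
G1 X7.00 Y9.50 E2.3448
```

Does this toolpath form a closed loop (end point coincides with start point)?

yes

Start point (G0): (7.00, 9.50). End point (last G1): the path returns to the start — closed.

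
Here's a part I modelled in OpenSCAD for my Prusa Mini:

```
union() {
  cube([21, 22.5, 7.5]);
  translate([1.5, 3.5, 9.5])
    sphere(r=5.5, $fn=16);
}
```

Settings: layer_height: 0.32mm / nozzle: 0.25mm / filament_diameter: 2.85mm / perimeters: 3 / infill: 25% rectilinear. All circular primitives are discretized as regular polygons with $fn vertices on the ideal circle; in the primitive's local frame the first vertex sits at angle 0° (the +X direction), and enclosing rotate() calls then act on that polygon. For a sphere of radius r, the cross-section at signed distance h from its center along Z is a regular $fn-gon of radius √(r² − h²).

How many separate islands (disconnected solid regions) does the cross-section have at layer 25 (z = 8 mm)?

1

At z = 8 mm: the cube does not reach this height (z outside [0, 7.5]); the r=5.5 sphere at (1.5, 3.5) slices to a regular 16-gon of circumradius 5.292 (√(r²−h²) with h=1.5 from center); Taking the union: only the r=5.5 sphere at (1.5, 3.5) is present, so the union is just that shape — 1 connected region. Overall, the cross-section is a single solid region. Island count = 1.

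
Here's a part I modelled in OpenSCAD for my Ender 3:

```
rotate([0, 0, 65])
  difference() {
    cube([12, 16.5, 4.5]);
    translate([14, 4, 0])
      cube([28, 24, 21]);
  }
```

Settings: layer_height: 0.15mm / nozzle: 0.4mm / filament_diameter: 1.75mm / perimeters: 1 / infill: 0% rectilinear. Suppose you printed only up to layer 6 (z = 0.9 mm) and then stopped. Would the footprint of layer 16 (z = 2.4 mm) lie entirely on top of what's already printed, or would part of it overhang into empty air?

Compare the two slices. At z = 0.9: the cube (footprint 12×16.5) is included at this height (area 198.00 mm²); the cube at (14, 4) (footprint 28×24) is included at this height (area 672.00 mm²); After the difference (first − rest): starting from the 12×16.5 cube (198.00 mm²), the 28×24 cube at (14, 4) misses the remaining region (no effect) — area = 198.00 mm²; (rotated 65° about Z; rotation is an isometry so areas/perimeters/island counts are preserved). At z = 2.4: the cube is present — its section is the full 12×16.5 rectangle (area 198.00 mm²); the cube at (14, 4) is present — its section is the full 28×24 rectangle (area 672.00 mm²); Subtracting the remaining from the first: starting from the 12×16.5 cube (198.00 mm²), the 28×24 cube at (14, 4) misses the remaining region (no effect) — area = 198.00 mm²; (whole slice rotated 65° about Z — lengths, areas and connectivity unchanged). Checking containment: the cross-section at z = 2.4 is a subset of the cross-section at z = 0.9.

entirely on top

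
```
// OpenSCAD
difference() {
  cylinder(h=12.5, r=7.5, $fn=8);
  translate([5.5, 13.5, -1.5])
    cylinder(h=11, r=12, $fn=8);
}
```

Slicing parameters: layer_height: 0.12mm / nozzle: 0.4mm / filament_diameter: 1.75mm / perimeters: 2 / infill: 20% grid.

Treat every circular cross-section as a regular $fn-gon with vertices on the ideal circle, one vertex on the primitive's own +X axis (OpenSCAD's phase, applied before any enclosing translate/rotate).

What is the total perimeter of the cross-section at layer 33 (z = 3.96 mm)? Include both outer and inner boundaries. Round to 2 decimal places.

44.50 mm

At z = 3.96 mm: the r=7.5 cylinder gives a regular 8-gon of circumradius 7.5 (constant along its height) (perimeter = 2·8·7.500·sin(180°/8) = 45.92 mm); the cylinder at (5.5, 13.5): section is a regular 8-gon, circumradius r=12 (perimeter = 2·8·12.000·sin(180°/8) = 73.48 mm); After the difference (first − rest): starting from the r=7.5 cylinder, the r=12 cylinder at (5.5, 13.5) partially overlaps it — only the 30.08 mm² overlap (of its 407.29 mm²) is removed, clipping the outline — boundary = 44.50 mm. Overall, the cross-section is a single solid region. Total boundary length (outer) = 44.50 mm.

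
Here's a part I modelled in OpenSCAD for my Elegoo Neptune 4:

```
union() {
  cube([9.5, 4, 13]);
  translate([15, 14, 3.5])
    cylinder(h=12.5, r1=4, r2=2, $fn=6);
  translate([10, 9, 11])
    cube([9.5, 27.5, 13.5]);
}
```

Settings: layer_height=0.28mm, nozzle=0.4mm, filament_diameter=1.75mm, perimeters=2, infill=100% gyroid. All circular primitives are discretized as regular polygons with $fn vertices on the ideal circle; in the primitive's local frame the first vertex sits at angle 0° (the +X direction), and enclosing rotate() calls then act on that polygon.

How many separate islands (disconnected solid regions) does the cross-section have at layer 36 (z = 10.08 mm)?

At z = 10.08 mm: the cube is present — its section is the full 9.5×4 rectangle; the cone at (15, 14) contributes a regular 6-gon of circumradius 2.947 (interpolated between r1=4 and r2=2 at t=0.526); the cube at (10, 9) does not reach this height (z outside [11, 24.5]); Merging all regions: the 2 present regions are separate (no shared area or edge), so areas and boundary lengths simply add and each stays a separate island — 2 connected regions. Overall, the cross-section has 2 separate islands. Island count = 2.

2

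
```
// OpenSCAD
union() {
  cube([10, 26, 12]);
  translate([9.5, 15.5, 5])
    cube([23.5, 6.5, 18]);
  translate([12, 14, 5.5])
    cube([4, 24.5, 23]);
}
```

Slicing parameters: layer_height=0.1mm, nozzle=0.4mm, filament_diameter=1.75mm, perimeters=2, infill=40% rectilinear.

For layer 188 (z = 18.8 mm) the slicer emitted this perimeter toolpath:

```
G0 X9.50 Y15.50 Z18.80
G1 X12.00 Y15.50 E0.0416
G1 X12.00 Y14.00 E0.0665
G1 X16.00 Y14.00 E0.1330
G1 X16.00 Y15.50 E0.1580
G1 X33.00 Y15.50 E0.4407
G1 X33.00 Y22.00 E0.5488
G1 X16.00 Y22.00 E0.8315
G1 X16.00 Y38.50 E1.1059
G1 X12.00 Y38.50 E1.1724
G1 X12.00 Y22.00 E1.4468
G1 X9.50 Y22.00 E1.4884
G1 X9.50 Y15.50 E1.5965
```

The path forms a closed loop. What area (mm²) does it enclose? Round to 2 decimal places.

224.75 mm²

Apply the shoelace formula to the sequence of (X, Y) vertices; enclosed area = 224.75 mm².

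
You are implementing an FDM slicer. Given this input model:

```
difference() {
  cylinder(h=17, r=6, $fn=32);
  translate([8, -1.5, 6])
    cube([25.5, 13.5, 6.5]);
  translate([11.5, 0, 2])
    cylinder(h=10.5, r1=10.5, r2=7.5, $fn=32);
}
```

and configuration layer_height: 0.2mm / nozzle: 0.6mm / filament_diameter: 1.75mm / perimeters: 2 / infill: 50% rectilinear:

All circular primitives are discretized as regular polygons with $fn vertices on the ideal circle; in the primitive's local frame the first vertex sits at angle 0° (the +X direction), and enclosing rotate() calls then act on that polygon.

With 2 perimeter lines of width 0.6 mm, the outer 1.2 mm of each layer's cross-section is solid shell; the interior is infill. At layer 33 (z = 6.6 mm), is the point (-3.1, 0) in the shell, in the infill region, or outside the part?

infill

At z = 6.6 mm: the r=6 cylinder contributes a regular 32-gon of circumradius 6; the cube at (8, -1.5) (footprint 25.5×13.5) is included at this height; the cone at (11.5, 0) contributes a regular 32-gon of circumradius 9.186 (interpolated between r1=10.5 and r2=7.5 at t=0.438); Taking the first minus the rest: starting from the r=6 cylinder, the 25.5×13.5 cube at (8, -1.5) misses the remaining region (no effect); the cone at (11.5, 0) partially overlaps it — only the 23.73 mm² overlap (of its 263.38 mm²) is removed, clipping the outline — 1 connected region. Overall, the cross-section is a single solid region. The nearest boundary edge runs (-5.88, -1.17)→(-6.00, 0.00); distance from the point to it = 2.89 mm. The point is inside the cross-section and 2.89 mm from the nearest boundary — more than the 1.2 mm shell width (2 × 0.6), so it's in the infill interior.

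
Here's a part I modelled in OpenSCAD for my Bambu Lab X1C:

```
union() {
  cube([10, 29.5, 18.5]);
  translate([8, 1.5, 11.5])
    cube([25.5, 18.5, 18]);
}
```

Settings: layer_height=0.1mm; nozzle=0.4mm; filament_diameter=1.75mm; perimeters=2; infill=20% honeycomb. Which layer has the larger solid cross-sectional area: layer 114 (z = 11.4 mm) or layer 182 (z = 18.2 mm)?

layer 182 (z = 18.2 mm)

Layer 114 (z = 11.4): the 10×29.5 cube contributes its full rectangle (area 295.00 mm²); the cube at (8, 1.5) does not reach this height (z outside [11.5, 29.5]); Combining (union): only the 10×29.5 cube is present, so the union is just that shape — area = 295.00 mm². So its area = 295.00 mm². Layer 182 (z = 18.2): the 10×29.5 cube contributes its full rectangle (area 295.00 mm²); the 25.5×18.5 cube at (8, 1.5) contributes its full rectangle (area 471.75 mm²); Merging all regions: the regions partially overlap — summed areas 766.75 mm² minus the doubly-counted overlap 37.00 mm² gives 729.75 mm² — area = 729.75 mm². So its area = 729.75 mm². Layer 182 is larger (729.75 vs 295.00 mm²).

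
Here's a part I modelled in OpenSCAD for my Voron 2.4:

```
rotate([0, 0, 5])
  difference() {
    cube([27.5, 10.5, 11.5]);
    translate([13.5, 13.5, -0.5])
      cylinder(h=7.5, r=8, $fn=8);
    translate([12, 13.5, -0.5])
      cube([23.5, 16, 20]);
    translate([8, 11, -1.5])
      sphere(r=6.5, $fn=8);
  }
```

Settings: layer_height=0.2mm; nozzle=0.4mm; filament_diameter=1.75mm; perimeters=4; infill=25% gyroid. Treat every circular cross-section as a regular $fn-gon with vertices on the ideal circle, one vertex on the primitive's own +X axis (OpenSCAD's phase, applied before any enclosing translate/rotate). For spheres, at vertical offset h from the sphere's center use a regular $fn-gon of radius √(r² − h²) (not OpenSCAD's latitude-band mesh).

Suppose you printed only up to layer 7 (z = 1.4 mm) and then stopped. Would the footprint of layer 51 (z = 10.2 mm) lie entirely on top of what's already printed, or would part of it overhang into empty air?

Compare the two slices. At z = 1.4: the cube (footprint 27.5×10.5) is included at this height (area 288.75 mm²); the r=8 cylinder at (13.5, 13.5) contributes a regular 8-gon of circumradius 8 (area = (8/2)·8.000²·sin(360°/8) = 181.02 mm²); the cube at (12, 13.5) is present — its section is the full 23.5×16 rectangle (area 376.00 mm²); the r=6.5 sphere at (8, 11) contributes a regular 8-gon of circumradius √(6.5²−2.9²) = 5.817 (area = (8/2)·5.817²·sin(360°/8) = 95.71 mm²); After the difference (first − rest): starting from the 27.5×10.5 cube (288.75 mm²), the r=8 cylinder at (13.5, 13.5) partially overlaps it — only the 46.24 mm² overlap (of its 181.02 mm²) is removed, clipping the outline; the 23.5×16 cube at (12, 13.5) misses the remaining region (no effect); the r=6.5 sphere at (8, 11) partially overlaps it — only the 23.25 mm² overlap (of its 95.71 mm²) is removed, clipping the outline — area = 219.26 mm²; (whole slice rotated 5° about Z — lengths, areas and connectivity unchanged). At z = 10.2: the cube is present — its section is the full 27.5×10.5 rectangle (area 288.75 mm²); the cylinder at (13.5, 13.5) is absent (z outside [-0.5, 7]); the cube at (12, 13.5) (footprint 23.5×16) is included at this height (area 376.00 mm²); the sphere at (8, 11) does not reach this height (|z−center|=11.700 > r=6.5); Taking the first minus the rest: starting from the 27.5×10.5 cube (288.75 mm²), the 23.5×16 cube at (12, 13.5) misses the remaining region (no effect) — area = 288.75 mm²; (rotated 5° about Z; rotation is an isometry so areas/perimeters/island counts are preserved). Checking containment: at z = 10.2 the cross-section extends beyond the z = 1.4 cross-section by about 69.49 mm².

part overhangs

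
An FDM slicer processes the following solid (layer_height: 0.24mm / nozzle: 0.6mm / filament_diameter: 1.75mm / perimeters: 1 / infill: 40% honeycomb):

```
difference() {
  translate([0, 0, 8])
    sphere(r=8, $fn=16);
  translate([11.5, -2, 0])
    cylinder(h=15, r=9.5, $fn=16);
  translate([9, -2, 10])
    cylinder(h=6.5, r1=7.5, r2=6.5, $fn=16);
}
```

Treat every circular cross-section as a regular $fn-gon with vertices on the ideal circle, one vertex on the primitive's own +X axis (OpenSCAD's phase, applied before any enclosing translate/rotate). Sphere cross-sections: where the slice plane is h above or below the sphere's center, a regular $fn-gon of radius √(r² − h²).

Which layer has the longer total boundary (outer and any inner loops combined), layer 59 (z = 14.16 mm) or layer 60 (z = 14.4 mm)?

Layer 59 (z = 14.16): the r=8 sphere slices to a regular 16-gon of circumradius 5.104 (√(r²−h²) with h=6.16 from center) (perimeter = 2·16·5.104·sin(180°/16) = 31.87 mm); the r=9.5 cylinder at (11.5, -2) contributes a regular 16-gon of circumradius 9.5 (perimeter = 2·16·9.500·sin(180°/16) = 59.31 mm); the cone at (9, -2): at t=0.640 of its height the radius interpolates to r₁+(r₂−r₁)t = 6.860, giving a regular 16-gon of that circumradius (perimeter = 2·16·6.860·sin(180°/16) = 42.83 mm); After the difference (first − rest): starting from the r=8 sphere, the r=9.5 cylinder at (11.5, -2) partially overlaps it — only the 14.79 mm² overlap (of its 276.30 mm²) is removed, clipping the outline; the cone at (9, -2) misses the remaining region (no effect) — boundary = 31.03 mm. So its perimeter = 31.03 mm. Layer 60 (z = 14.4): the r=8 sphere slices to a regular 16-gon of circumradius 4.800 (√(r²−h²) with h=6.4 from center) (perimeter = 2·16·4.800·sin(180°/16) = 29.97 mm); the cylinder at (11.5, -2): section is a regular 16-gon, circumradius r=9.5 (perimeter = 2·16·9.500·sin(180°/16) = 59.31 mm); the cone at (9, -2) (r1=7.5→r2=6.5) has section circumradius 6.823 here — a regular 16-gon (perimeter = 2·16·6.823·sin(180°/16) = 42.60 mm); After the difference (first − rest): starting from the r=8 sphere, the r=9.5 cylinder at (11.5, -2) partially overlaps it — only the 12.23 mm² overlap (of its 276.30 mm²) is removed, clipping the outline; the cone at (9, -2) misses the remaining region (no effect) — boundary = 29.20 mm. So its perimeter = 29.20 mm. Layer 59 is larger (31.03 vs 29.20 mm).

layer 59 (z = 14.16 mm)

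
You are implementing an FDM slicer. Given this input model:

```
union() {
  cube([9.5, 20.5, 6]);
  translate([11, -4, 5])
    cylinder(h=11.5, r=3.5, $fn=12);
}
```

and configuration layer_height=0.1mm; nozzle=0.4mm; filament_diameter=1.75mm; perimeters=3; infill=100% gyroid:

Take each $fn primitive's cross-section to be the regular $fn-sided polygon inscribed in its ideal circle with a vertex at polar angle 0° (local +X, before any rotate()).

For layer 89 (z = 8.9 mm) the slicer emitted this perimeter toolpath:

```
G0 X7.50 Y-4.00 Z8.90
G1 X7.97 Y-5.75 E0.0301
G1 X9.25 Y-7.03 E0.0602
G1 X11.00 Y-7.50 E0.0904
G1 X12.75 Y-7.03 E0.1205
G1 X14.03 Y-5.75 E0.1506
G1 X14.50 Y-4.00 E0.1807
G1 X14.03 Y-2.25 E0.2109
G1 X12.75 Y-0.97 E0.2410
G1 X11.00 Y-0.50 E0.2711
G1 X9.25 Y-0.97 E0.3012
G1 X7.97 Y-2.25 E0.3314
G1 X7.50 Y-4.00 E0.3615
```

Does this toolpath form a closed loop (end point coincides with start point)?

Start point (G0): (7.50, -4.00). End point (last G1): the path returns to the start — closed.

yes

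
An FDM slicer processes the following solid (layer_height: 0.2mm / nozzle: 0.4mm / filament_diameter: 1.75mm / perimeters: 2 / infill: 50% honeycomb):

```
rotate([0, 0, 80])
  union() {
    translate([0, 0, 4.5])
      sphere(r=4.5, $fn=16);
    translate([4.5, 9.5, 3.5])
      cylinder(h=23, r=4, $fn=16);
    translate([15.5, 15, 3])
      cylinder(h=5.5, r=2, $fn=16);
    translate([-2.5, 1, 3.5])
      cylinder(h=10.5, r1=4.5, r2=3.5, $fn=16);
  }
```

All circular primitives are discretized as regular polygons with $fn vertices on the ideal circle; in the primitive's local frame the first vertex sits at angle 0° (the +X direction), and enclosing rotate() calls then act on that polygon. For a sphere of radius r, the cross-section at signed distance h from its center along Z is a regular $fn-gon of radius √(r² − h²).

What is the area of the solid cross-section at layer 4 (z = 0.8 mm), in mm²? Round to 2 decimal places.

20.08 mm²

At z = 0.8 mm: the r=4.5 sphere contributes a regular 16-gon of circumradius √(4.5²−3.7²) = 2.561 (area = (16/2)·2.561²·sin(360°/16) = 20.08 mm²); the cylinder at (4.5, 9.5) does not reach this height (z outside [3.5, 26.5]); the cylinder at (15.5, 15) does not reach this height (z outside [3, 8.5]); the cone at (-2.5, 1) is not intersected at this z (z outside [3.5, 14]); Combining (union): only the r=4.5 sphere is present, so the union is just that shape — area = 20.08 mm²; (rotated 80° about Z; rotation is an isometry so areas/perimeters/island counts are preserved). Overall, the cross-section is a single solid region. Net area = 20.08 mm².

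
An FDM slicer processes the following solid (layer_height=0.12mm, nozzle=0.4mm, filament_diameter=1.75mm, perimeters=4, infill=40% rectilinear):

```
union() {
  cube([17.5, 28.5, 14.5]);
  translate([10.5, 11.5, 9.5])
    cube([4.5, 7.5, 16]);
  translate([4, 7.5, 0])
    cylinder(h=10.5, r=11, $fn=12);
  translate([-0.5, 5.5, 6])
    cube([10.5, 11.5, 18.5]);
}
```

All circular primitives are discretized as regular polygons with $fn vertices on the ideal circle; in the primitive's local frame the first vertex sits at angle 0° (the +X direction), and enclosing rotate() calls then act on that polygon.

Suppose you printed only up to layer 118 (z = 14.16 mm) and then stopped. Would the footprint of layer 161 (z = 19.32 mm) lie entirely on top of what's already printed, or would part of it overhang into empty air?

Compare the two slices. At z = 14.16: the cube (footprint 17.5×28.5) is included at this height (area 498.75 mm²); the 4.5×7.5 cube at (10.5, 11.5) contributes its full rectangle (area 33.75 mm²); the cylinder at (4, 7.5) is absent (z outside [0, 10.5]); the cube at (-0.5, 5.5) is present — its section is the full 10.5×11.5 rectangle (area 120.75 mm²); Merging all regions: the regions partially overlap — summed areas 653.25 mm² minus the doubly-counted overlap 148.75 mm² gives 504.50 mm² — area = 504.50 mm². At z = 19.32: the cube does not reach this height (z outside [0, 14.5]); the 4.5×7.5 cube at (10.5, 11.5) contributes its full rectangle (area 33.75 mm²); the cylinder at (4, 7.5) does not reach this height (z outside [0, 10.5]); the cube at (-0.5, 5.5) (footprint 10.5×11.5) is included at this height (area 120.75 mm²); Merging all regions: the 2 present regions are separate (no shared area or edge), so areas and boundary lengths simply add and each stays a separate island — area = 154.50 mm². Checking containment: the cross-section at z = 19.32 is a subset of the cross-section at z = 14.16.

entirely on top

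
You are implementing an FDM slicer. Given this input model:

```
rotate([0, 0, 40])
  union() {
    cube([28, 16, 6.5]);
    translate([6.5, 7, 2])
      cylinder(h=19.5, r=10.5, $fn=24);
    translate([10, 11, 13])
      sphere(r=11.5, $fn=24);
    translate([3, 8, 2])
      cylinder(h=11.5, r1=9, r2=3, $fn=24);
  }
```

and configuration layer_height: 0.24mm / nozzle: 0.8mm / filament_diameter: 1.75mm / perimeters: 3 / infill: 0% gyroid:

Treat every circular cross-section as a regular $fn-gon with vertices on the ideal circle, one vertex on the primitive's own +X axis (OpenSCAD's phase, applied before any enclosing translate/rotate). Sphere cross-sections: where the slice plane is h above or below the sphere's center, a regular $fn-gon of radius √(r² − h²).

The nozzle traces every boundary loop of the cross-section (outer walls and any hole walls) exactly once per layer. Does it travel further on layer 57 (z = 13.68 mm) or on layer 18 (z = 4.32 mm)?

layer 18 (z = 4.32 mm)

Layer 57 (z = 13.68): the cube does not reach this height (z outside [0, 6.5]); the r=10.5 cylinder at (6.5, 7) gives a regular 24-gon of circumradius 10.5 (constant along its height) (perimeter = 2·24·10.500·sin(180°/24) = 65.79 mm); the sphere at (10, 11): section is a regular 24-gon, circumradius = √(r²−h²) = √(11.5²−0.68²) = 11.480 (perimeter = 2·24·11.480·sin(180°/24) = 71.92 mm); the cone at (3, 8) is absent (z outside [2, 13.5]); Combining (union): the regions partially overlap (shared area 258.85 mm²), so the edge portions inside another operand are dropped and the merged outline is re-measured after clipping — boundary = 79.80 mm; (rotated 40° about Z; rotation is an isometry so areas/perimeters/island counts are preserved). So its perimeter = 79.80 mm. Layer 18 (z = 4.32): the cube is present — its section is the full 28×16 rectangle (perimeter 88.00 mm); the r=10.5 cylinder at (6.5, 7) gives a regular 24-gon of circumradius 10.5 (constant along its height) (perimeter = 2·24·10.500·sin(180°/24) = 65.79 mm); the r=11.5 sphere at (10, 11) contributes a regular 24-gon of circumradius √(11.5²−8.68²) = 7.544 (perimeter = 2·24·7.544·sin(180°/24) = 47.26 mm); the cone at (3, 8) contributes a regular 24-gon of circumradius 7.790 (interpolated between r1=9 and r2=3 at t=0.202) (perimeter = 2·24·7.790·sin(180°/24) = 48.80 mm); Taking the union: the regions partially overlap (shared area 595.75 mm²), so the edge portions inside another operand are dropped and the merged outline is re-measured after clipping — boundary = 95.35 mm; (rotated 40° about Z; rotation is an isometry so areas/perimeters/island counts are preserved). So its perimeter = 95.35 mm. Layer 18 is larger (95.35 vs 79.80 mm).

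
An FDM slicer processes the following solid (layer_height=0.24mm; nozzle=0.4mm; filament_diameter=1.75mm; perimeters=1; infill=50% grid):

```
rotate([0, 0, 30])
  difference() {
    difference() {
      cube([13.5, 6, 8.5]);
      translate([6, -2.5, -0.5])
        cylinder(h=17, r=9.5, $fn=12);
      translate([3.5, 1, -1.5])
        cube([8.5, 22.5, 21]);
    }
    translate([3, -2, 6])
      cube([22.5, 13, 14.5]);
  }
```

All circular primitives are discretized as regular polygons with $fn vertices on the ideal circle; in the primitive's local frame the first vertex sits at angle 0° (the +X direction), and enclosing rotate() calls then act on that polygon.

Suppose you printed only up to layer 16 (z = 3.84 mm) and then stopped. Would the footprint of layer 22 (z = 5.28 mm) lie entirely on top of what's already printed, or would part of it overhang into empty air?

Compare the two slices. At z = 3.84: the cube is present — its section is the full 13.5×6 rectangle (area 81.00 mm²); the r=9.5 cylinder at (6, -2.5) gives a regular 12-gon of circumradius 9.5 (constant along its height) (area = (12/2)·9.500²·sin(360°/12) = 270.75 mm²); the cube at (3.5, 1) (footprint 8.5×22.5) is included at this height (area 191.25 mm²); After the difference (first − rest): starting from the 13.5×6 cube (81.00 mm²), the r=9.5 cylinder at (6, -2.5) partially overlaps it — only the 75.07 mm² overlap (of its 270.75 mm²) is removed, clipping the outline; the 8.5×22.5 cube at (3.5, 1) partially overlaps it — only the 1.26 mm² overlap (of its 191.25 mm²) is removed, clipping the outline — area = 4.67 mm²; the cube at (3, -2) does not reach this height (z outside [6, 20.5]); After the difference (first − rest): none of the subtracted shapes is present at this height, so the result so far is unchanged — area = 4.67 mm²; (whole slice rotated 30° about Z — lengths, areas and connectivity unchanged). At z = 5.28: the 13.5×6 cube contributes its full rectangle (area 81.00 mm²); the r=9.5 cylinder at (6, -2.5) gives a regular 12-gon of circumradius 9.5 (constant along its height) (area = (12/2)·9.500²·sin(360°/12) = 270.75 mm²); the cube at (3.5, 1) (footprint 8.5×22.5) is included at this height (area 191.25 mm²); After the difference (first − rest): starting from the 13.5×6 cube (81.00 mm²), the r=9.5 cylinder at (6, -2.5) partially overlaps it — only the 75.07 mm² overlap (of its 270.75 mm²) is removed, clipping the outline; the 8.5×22.5 cube at (3.5, 1) partially overlaps it — only the 1.26 mm² overlap (of its 191.25 mm²) is removed, clipping the outline — area = 4.67 mm²; the cube at (3, -2) is absent (z outside [6, 20.5]); Taking the first minus the rest: none of the subtracted shapes is present at this height, so that combined region is unchanged — area = 4.67 mm²; (whole slice rotated 30° about Z — lengths, areas and connectivity unchanged). Checking containment: the cross-section at z = 5.28 is a subset of the cross-section at z = 3.84.

entirely on top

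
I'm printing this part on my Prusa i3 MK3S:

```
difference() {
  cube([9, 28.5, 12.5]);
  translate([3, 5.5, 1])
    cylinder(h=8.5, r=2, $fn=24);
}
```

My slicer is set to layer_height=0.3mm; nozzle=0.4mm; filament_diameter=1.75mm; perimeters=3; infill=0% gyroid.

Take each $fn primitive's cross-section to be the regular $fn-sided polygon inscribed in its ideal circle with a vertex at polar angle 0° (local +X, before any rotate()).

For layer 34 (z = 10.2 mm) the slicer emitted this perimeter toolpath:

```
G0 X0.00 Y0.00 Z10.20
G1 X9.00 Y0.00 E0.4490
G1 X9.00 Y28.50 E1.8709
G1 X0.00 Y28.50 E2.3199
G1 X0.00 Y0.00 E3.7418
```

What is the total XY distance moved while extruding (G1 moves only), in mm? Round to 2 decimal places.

Sum the Euclidean lengths of each G1 segment: total = 75.00 mm.

75.00 mm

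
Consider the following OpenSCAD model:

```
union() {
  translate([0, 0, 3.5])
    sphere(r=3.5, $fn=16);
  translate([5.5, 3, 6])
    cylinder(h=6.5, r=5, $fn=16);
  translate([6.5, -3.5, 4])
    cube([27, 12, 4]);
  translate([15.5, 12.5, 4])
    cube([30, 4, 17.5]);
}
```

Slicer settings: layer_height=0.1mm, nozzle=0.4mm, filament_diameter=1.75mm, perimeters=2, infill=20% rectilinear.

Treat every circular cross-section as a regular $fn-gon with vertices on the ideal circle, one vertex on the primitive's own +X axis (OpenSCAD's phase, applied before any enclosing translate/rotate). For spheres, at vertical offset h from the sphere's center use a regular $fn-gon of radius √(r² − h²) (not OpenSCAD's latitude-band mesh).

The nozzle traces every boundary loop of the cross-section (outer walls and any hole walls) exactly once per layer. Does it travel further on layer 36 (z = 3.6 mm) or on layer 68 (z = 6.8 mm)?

layer 68 (z = 6.8 mm)

Layer 36 (z = 3.6): the r=3.5 sphere contributes a regular 16-gon of circumradius √(3.5²−0.1²) = 3.499 (perimeter = 2·16·3.499·sin(180°/16) = 21.84 mm); the cylinder at (5.5, 3) is not intersected at this z (z outside [6, 12.5]); the cube at (6.5, -3.5) is not intersected at this z (z outside [4, 8]); the cube at (15.5, 12.5) is absent (z outside [4, 21.5]); Combining (union): only the r=3.5 sphere is present, so the union is just that shape — boundary = 21.84 mm. So its perimeter = 21.84 mm. Layer 68 (z = 6.8): the sphere: section is a regular 16-gon, circumradius = √(r²−h²) = √(3.5²−3.3²) = 1.166 (perimeter = 2·16·1.166·sin(180°/16) = 7.28 mm); the r=5 cylinder at (5.5, 3) gives a regular 16-gon of circumradius 5 (constant along its height) (perimeter = 2·16·5.000·sin(180°/16) = 31.21 mm); the cube at (6.5, -3.5) is present — its section is the full 27×12 rectangle (perimeter 78.00 mm); the cube at (15.5, 12.5) (footprint 30×4) is included at this height (perimeter 68.00 mm); Taking the union: the regions partially overlap (shared area 28.47 mm²), so the edge portions inside another operand are dropped and the merged outline is re-measured after clipping — boundary = 161.32 mm. So its perimeter = 161.32 mm. Layer 68 is larger (161.32 vs 21.84 mm).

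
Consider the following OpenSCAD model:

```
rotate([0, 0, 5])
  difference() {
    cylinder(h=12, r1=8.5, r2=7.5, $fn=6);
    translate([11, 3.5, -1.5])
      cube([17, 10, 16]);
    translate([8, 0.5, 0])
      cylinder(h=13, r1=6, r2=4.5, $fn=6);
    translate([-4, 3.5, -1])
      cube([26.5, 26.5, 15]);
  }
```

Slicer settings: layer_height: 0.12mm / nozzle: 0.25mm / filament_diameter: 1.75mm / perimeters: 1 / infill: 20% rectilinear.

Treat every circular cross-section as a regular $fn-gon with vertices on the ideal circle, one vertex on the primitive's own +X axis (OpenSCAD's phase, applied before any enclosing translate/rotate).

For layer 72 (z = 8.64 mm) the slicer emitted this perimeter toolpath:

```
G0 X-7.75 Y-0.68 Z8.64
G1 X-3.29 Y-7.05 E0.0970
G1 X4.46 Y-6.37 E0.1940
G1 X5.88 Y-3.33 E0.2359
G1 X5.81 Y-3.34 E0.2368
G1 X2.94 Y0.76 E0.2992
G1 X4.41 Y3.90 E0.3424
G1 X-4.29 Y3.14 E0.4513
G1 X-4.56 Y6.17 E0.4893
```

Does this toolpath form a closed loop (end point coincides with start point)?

Start point (G0): (-7.75, -0.68). End point (last G1): the path does not return to the start — open.

no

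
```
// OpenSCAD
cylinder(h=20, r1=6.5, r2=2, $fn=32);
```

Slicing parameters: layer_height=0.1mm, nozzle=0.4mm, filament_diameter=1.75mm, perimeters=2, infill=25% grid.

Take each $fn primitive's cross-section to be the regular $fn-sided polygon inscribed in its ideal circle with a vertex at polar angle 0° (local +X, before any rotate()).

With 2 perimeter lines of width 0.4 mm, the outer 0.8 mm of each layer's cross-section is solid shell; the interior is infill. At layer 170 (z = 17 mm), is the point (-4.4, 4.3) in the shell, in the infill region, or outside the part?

outside

At z = 17 mm: the cone contributes a regular 32-gon of circumradius 2.675 (interpolated between r1=6.5 and r2=2 at t=0.850). Overall, the cross-section is a single solid region. The nearest boundary edge runs (-1.49, 2.22)→(-1.89, 1.89); distance from the point to it = 3.48 mm. The point is not inside any of the regions above, so it lies outside the cross-section (3.48 mm from the nearest boundary).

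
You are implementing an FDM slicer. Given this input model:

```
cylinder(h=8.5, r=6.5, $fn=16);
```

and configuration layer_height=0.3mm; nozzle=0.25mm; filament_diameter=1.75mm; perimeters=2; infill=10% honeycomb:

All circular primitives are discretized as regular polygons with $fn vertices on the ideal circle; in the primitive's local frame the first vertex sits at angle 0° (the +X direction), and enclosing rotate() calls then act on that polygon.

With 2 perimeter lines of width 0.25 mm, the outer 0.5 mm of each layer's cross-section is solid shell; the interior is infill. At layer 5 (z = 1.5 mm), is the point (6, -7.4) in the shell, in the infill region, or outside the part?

outside

At z = 1.5 mm: the r=6.5 cylinder gives a regular 16-gon of circumradius 6.5 (constant along its height). Overall, the cross-section is a single solid region. The nearest boundary edge runs (2.49, -6.01)→(4.60, -4.60); distance from the point to it = 3.11 mm. The point is not inside any of the regions above, so it lies outside the cross-section (3.11 mm from the nearest boundary).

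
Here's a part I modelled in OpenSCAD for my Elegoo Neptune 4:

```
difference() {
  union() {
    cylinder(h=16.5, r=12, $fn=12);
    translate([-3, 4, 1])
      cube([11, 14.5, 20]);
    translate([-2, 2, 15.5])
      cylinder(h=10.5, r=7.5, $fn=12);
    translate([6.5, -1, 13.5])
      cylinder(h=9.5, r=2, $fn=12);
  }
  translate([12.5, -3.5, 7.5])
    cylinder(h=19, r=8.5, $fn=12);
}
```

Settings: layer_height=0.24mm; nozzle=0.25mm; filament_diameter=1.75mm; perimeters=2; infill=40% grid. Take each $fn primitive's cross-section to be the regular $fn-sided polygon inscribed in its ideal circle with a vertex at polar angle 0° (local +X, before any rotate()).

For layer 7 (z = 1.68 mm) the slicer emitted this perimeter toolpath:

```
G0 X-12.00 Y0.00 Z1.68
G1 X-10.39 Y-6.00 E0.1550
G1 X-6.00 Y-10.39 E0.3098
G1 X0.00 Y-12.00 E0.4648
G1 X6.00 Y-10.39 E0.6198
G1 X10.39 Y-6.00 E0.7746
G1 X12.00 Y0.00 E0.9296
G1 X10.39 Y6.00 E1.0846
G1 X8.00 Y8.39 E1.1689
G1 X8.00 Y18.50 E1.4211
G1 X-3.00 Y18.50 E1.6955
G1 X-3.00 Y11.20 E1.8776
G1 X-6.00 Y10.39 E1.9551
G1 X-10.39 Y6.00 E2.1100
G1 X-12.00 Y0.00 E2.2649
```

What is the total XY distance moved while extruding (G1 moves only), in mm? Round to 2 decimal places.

Sum the Euclidean lengths of each G1 segment: total = 90.80 mm.

90.80 mm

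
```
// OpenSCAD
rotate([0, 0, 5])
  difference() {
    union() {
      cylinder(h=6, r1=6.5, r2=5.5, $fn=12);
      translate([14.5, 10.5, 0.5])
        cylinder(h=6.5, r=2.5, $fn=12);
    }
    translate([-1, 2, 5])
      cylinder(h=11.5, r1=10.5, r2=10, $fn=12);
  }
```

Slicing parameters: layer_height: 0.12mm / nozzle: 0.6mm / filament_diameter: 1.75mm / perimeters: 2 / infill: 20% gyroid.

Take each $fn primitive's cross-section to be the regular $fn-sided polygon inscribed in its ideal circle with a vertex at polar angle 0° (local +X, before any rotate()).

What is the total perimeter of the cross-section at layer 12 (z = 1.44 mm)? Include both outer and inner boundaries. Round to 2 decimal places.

54.41 mm

At z = 1.44 mm: the cone: at t=0.240 of its height the radius interpolates to r₁+(r₂−r₁)t = 6.260, giving a regular 12-gon of that circumradius (perimeter = 2·12·6.260·sin(180°/12) = 38.88 mm); the r=2.5 cylinder at (14.5, 10.5) contributes a regular 12-gon of circumradius 2.5 (perimeter = 2·12·2.500·sin(180°/12) = 15.53 mm); Taking the union: the 2 present regions are separate (no shared area or edge), so areas and boundary lengths simply add and each stays a separate island — boundary = 54.41 mm; the cone at (-1, 2) is absent (z outside [5, 16.5]); Taking the first minus the rest: none of the subtracted shapes is present at this height, so that combined region is unchanged — boundary = 54.41 mm; (whole slice rotated 5° about Z — lengths, areas and connectivity unchanged). Overall, the cross-section has 2 separate islands. Total boundary length (outer) = 54.41 mm.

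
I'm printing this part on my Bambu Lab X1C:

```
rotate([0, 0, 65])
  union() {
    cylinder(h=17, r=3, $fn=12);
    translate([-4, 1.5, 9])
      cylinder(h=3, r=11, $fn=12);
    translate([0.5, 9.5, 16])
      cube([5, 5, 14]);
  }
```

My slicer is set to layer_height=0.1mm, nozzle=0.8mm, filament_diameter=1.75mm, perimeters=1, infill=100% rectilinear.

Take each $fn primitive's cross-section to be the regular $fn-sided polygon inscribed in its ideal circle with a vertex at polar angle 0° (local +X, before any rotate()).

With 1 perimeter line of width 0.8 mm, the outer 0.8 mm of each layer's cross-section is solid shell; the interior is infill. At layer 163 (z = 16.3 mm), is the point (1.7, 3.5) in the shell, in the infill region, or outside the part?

At z = 16.3 mm: the cylinder: section is a regular 12-gon, circumradius r=3; the cylinder at (-4, 1.5) is absent (z outside [9, 12]); the cube at (0.5, 9.5) is present — its section is the full 5×5 rectangle; Merging all regions: the 2 present regions are separate (no shared area or edge), so areas and boundary lengths simply add and each stays a separate island — 2 connected regions; (whole slice rotated 65° about Z — lengths, areas and connectivity unchanged). Overall, the cross-section has 2 separate islands. Undo the 65° rotation: the query point maps to (3.891, -0.062) in the un-rotated model frame. The nearest boundary edge runs (2.60, 1.50)→(3.00, 0.00); distance from the point to it = 0.89 mm. The point is not inside any of the regions above, so it lies outside the cross-section (0.89 mm from the nearest boundary).

outside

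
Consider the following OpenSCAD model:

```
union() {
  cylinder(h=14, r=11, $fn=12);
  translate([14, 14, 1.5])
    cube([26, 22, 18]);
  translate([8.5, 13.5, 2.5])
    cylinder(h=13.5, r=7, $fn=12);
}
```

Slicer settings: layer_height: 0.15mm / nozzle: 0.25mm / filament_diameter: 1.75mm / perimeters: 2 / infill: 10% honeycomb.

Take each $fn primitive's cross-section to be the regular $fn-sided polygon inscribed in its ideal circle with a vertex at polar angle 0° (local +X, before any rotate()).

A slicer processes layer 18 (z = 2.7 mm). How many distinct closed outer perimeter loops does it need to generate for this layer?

At z = 2.7 mm: the r=11 cylinder contributes a regular 12-gon of circumradius 11; the 26×22 cube at (14, 14) contributes its full rectangle; the r=7 cylinder at (8.5, 13.5) gives a regular 12-gon of circumradius 7 (constant along its height); Taking the union: the regions partially overlap (shared area 10.84 mm²), so overlapping operands fuse into one piece — 1 connected region. The result has 1 disconnected region.

1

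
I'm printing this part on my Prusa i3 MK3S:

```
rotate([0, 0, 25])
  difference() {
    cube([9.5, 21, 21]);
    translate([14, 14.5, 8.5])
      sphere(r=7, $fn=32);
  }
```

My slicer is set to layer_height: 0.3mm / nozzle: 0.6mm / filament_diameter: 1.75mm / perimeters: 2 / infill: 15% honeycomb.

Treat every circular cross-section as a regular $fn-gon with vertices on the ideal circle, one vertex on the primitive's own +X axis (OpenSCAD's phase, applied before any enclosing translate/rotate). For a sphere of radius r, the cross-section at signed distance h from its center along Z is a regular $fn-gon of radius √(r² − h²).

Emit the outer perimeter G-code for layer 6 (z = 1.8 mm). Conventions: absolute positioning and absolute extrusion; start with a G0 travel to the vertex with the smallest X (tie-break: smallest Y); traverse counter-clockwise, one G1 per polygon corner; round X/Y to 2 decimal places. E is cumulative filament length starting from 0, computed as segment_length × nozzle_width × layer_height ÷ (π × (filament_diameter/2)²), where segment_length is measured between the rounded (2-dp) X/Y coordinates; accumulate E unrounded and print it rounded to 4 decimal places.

At z = 1.8 mm: the 9.5×21 cube contributes its full rectangle; the sphere at (14, 14.5): section is a regular 32-gon, circumradius = √(r²−h²) = √(7²−6.7²) = 2.027; Subtracting the remaining from the first: starting from the 9.5×21 cube, the r=7 sphere at (14, 14.5) misses the remaining region (no effect) — 1 connected region; (rotated 25° about Z; rotation is an isometry so areas/perimeters/island counts are preserved). The outline is a single polygon with 4 vertices. Extrusion per mm of travel: 0.6 × 0.3 / (π × 0.875²) = 0.074835. Accumulating E over each segment gives final E = 4.5646.

G0 X-8.87 Y19.03 Z1.80
G1 X0.00 Y0.00 E1.5712
G1 X8.61 Y4.01 E2.2820
G1 X-0.27 Y23.05 E3.8542
G1 X-8.87 Y19.03 E4.5646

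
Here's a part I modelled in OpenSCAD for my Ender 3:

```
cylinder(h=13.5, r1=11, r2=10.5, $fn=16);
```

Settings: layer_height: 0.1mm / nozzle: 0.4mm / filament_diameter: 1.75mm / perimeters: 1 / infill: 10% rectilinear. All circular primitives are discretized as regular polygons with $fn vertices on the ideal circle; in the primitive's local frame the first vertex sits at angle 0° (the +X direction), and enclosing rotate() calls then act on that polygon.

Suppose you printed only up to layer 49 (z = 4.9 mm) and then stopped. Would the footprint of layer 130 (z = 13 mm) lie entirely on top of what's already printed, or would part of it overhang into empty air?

entirely on top

Compare the two slices. At z = 4.9: the cone contributes a regular 16-gon of circumradius 10.819 (interpolated between r1=11 and r2=10.5 at t=0.363) (area = (16/2)·10.819²·sin(360°/16) = 358.32 mm²). At z = 13: the cone: at t=0.963 of its height the radius interpolates to r₁+(r₂−r₁)t = 10.519, giving a regular 16-gon of that circumradius (area = (16/2)·10.519²·sin(360°/16) = 338.72 mm²). Checking containment: the cross-section at z = 13 is a subset of the cross-section at z = 4.9.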